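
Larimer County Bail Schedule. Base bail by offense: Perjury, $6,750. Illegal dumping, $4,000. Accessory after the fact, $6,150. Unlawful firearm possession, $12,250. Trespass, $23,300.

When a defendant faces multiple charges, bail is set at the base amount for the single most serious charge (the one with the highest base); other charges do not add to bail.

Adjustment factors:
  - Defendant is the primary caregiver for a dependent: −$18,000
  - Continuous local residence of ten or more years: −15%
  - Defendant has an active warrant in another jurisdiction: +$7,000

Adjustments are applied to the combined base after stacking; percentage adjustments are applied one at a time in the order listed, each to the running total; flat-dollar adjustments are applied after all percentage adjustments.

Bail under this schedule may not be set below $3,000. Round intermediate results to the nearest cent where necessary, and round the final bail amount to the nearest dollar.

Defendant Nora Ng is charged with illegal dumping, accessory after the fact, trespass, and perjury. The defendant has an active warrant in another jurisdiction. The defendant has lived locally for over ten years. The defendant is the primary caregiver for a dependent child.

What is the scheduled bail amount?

$8,805

Base amounts from the schedule: illegal dumping $4,000; accessory after the fact $6,150; trespass $23,300; perjury $6,750.
Stacking rule: use the highest base only. Highest is trespass at $23,300. Combined base = $23,300.
Continuous local residence of ten or more years (−15%): $23,300 × 0.85 = $19,805.
Defendant is the primary caregiver for a dependent (−$18,000 flat): $19,805 − $18,000 = $1,805.
Defendant has an active warrant in another jurisdiction (+$7,000 flat): $1,805 + $7,000 = $8,805.
$8,805 is at or above the $3,000 minimum.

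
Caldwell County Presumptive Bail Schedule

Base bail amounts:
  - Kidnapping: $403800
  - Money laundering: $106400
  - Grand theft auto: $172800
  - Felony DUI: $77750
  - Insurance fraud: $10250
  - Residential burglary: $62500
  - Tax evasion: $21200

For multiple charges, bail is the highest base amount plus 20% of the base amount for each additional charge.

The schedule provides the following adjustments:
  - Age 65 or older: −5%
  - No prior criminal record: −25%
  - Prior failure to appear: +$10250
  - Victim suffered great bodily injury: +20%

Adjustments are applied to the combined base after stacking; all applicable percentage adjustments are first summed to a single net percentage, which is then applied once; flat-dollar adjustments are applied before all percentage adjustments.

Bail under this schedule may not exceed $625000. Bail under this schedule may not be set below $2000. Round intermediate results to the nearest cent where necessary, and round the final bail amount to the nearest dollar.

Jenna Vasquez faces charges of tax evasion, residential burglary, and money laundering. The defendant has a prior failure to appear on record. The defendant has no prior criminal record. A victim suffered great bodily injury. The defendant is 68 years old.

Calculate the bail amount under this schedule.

$120051

Base amounts from the schedule: tax evasion $21200; residential burglary $62500; money laundering $106400.
Stacking rule: highest base plus 20% of each additional charge. Highest is money laundering at $106400. Additional: $21200 × 20% = $4240; $62500 × 20% = $12500. Combined base = $106400 + $16740 = $123140.
Prior failure to appear (+$10250 flat): $123140 + $10250 = $133390.
Net percentage adjustment: −5% −25% +20% = −10%. $133390 × 0.9 = $120051.
$120051 is within the $625000 maximum.
$120051 is at or above the $2000 minimum.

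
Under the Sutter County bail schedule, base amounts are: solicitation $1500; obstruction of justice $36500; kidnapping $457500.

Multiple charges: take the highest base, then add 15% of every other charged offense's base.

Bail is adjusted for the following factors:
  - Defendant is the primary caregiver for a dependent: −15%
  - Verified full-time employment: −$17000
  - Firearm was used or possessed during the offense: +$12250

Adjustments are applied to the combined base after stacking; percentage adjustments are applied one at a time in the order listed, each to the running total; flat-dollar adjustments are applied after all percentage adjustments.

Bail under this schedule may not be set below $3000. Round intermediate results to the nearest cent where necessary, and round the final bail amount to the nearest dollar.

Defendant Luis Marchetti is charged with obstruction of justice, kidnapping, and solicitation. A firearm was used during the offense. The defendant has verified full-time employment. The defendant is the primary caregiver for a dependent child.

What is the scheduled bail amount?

Base amounts from the schedule: obstruction of justice $36500; kidnapping $457500; solicitation $1500.
Stacking rule: highest base plus 15% of each additional charge. Highest is kidnapping at $457500. Additional: $36500 × 15% = $5475; $1500 × 15% = $225. Combined base = $457500 + $5700 = $463200.
Defendant is the primary caregiver for a dependent (−15%): $463200 × 0.85 = $393720.
Verified full-time employment (−$17000 flat): $393720 − $17000 = $376720.
Firearm was used or possessed during the offense (+$12250 flat): $376720 + $12250 = $388970.
$388970 is at or above the $3000 minimum.

$388970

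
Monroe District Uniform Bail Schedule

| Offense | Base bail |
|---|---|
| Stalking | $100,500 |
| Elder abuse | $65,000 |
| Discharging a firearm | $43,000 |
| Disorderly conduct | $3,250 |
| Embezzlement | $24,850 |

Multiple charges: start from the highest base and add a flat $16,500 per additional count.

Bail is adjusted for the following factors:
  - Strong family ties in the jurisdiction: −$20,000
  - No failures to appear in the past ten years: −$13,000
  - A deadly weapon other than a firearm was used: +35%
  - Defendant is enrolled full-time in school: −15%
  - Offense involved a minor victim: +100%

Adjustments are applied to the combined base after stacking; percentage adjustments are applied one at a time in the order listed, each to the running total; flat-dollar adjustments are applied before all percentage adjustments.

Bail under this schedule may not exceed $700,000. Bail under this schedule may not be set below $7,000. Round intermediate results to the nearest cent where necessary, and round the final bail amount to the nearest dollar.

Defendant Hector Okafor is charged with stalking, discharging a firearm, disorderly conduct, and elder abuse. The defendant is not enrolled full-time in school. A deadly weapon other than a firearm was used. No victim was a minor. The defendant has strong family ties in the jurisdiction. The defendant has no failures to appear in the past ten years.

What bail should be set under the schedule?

$157,950

Base amounts from the schedule: stalking $100,500; discharging a firearm $43,000; disorderly conduct $3,250; elder abuse $65,000.
Stacking rule: highest base plus $16,500 per additional charge. Highest is stalking at $100,500; 3 additional charges → +$49,500. Combined base = $150,000.
Strong family ties in the jurisdiction (−$20,000 flat): $150,000 − $20,000 = $130,000.
No failures to appear in the past ten years (−$13,000 flat): $130,000 − $13,000 = $117,000.
A deadly weapon other than a firearm was used (+35%): $117,000 × 1.35 = $157,950.
$157,950 is within the $700,000 maximum.
$157,950 is at or above the $7,000 minimum.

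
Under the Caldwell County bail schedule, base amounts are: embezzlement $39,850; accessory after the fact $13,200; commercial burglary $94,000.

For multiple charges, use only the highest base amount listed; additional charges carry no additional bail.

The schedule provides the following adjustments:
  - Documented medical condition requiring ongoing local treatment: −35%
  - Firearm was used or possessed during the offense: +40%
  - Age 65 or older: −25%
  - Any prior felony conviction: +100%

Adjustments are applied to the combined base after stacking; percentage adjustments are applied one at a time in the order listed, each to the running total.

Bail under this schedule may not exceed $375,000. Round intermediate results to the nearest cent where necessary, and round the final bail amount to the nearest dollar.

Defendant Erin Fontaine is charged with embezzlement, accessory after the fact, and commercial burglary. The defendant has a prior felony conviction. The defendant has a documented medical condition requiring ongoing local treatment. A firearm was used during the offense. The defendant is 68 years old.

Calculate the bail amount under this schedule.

$128,310

Base amounts from the schedule: embezzlement $39,850; accessory after the fact $13,200; commercial burglary $94,000.
Stacking rule: use the highest base only. Highest is commercial burglary at $94,000. Combined base = $94,000.
Documented medical condition requiring ongoing local treatment (−35%): $94,000 × 0.65 = $61,100.
Firearm was used or possessed during the offense (+40%): $61,100 × 1.4 = $85,540.
Age 65 or older (−25%): $85,540 × 0.75 = $64,155.
Any prior felony conviction (+100%): $64,155 × 2 = $128,310.
$128,310 is within the $375,000 maximum.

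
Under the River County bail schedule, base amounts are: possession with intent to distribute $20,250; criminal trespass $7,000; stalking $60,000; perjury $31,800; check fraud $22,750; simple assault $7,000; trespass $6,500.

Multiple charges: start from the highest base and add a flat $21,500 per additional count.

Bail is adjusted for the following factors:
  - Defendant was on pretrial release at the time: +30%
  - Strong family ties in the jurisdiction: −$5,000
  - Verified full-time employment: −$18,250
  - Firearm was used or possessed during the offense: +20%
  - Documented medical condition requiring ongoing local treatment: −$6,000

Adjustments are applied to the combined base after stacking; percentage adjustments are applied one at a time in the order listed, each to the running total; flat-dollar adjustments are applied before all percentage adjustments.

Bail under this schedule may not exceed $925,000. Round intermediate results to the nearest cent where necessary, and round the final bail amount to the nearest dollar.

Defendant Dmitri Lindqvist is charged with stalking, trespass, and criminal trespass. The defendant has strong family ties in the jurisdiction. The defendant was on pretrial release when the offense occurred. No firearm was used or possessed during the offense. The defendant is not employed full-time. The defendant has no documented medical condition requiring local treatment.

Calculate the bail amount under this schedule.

$127,400

Base amounts from the schedule: stalking $60,000; trespass $6,500; criminal trespass $7,000.
Stacking rule: highest base plus $21,500 per additional charge. Highest is stalking at $60,000; 2 additional charges → +$43,000. Combined base = $103,000.
Strong family ties in the jurisdiction (−$5,000 flat): $103,000 − $5,000 = $98,000.
Defendant was on pretrial release at the time (+30%): $98,000 × 1.3 = $127,400.
$127,400 is within the $925,000 maximum.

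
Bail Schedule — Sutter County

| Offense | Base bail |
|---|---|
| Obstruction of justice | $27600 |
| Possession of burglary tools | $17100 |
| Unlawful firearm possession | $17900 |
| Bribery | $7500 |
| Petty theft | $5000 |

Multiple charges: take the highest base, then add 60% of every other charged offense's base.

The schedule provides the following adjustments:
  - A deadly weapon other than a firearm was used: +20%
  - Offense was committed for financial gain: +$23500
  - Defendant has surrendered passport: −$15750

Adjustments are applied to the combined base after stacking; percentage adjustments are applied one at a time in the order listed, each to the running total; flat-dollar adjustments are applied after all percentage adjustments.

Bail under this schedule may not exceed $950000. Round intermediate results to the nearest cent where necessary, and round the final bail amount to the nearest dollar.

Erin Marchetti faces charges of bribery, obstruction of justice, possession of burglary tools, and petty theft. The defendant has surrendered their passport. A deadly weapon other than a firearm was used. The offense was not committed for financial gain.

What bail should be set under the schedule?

$38682

Base amounts from the schedule: bribery $7500; obstruction of justice $27600; possession of burglary tools $17100; petty theft $5000.
Stacking rule: highest base plus 60% of each additional charge. Highest is obstruction of justice at $27600. Additional: $7500 × 60% = $4500; $17100 × 60% = $10260; $5000 × 60% = $3000. Combined base = $27600 + $17760 = $45360.
A deadly weapon other than a firearm was used (+20%): $45360 × 1.2 = $54432.
Defendant has surrendered passport (−$15750 flat): $54432 − $15750 = $38682.
$38682 is within the $950000 maximum.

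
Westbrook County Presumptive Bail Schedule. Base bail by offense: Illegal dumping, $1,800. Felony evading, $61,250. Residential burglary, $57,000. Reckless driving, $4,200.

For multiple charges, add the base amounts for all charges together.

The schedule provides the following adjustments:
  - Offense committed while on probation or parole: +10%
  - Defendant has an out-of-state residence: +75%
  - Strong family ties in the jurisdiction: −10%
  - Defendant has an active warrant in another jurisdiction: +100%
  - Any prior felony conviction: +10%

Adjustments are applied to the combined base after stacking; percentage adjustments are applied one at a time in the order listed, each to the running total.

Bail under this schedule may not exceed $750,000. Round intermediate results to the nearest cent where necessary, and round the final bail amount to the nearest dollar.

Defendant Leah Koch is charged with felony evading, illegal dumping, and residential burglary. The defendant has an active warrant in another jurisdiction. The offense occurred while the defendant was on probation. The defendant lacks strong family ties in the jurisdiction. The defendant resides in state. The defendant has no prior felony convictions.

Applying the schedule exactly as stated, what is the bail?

Base amounts from the schedule: felony evading $61,250; illegal dumping $1,800; residential burglary $57,000.
Stacking rule: sum of all bases. $61,250 + $1,800 + $57,000 = $120,050.
Offense committed while on probation or parole (+10%): $120,050 × 1.1 = $132,055.
Defendant has an active warrant in another jurisdiction (+100%): $132,055 × 2 = $264,110.
$264,110 is within the $750,000 maximum.

$264,110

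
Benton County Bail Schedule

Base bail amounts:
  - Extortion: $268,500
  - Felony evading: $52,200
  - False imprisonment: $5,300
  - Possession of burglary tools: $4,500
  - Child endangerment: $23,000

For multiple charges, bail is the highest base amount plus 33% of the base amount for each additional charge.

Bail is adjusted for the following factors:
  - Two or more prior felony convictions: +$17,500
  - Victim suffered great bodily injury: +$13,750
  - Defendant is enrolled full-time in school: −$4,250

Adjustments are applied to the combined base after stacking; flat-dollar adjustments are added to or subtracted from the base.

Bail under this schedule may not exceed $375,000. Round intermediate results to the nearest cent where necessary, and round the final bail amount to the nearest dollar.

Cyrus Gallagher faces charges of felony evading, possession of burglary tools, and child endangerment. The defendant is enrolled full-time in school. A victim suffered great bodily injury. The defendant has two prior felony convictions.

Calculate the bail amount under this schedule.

$88,275

Base amounts from the schedule: felony evading $52,200; possession of burglary tools $4,500; child endangerment $23,000.
Stacking rule: highest base plus 33% of each additional charge. Highest is felony evading at $52,200. Additional: $4,500 × 33% = $1,485; $23,000 × 33% = $7,590. Combined base = $52,200 + $9,075 = $61,275.
Two or more prior felony convictions (+$17,500 flat): $61,275 + $17,500 = $78,775.
Victim suffered great bodily injury (+$13,750 flat): $78,775 + $13,750 = $92,525.
Defendant is enrolled full-time in school (−$4,250 flat): $92,525 − $4,250 = $88,275.
$88,275 is within the $375,000 maximum.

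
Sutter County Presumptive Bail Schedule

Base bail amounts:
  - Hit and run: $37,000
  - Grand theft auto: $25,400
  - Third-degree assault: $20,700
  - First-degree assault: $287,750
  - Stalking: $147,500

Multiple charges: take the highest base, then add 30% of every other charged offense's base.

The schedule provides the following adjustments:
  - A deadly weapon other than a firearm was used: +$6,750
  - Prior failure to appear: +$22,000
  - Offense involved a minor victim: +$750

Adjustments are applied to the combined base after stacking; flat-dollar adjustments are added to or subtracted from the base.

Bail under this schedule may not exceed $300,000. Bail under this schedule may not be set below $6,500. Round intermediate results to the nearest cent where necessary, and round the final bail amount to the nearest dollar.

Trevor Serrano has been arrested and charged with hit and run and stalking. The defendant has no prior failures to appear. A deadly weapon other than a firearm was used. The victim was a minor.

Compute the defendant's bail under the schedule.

Base amounts from the schedule: hit and run $37,000; stalking $147,500.
Stacking rule: highest base plus 30% of each additional charge. Highest is stalking at $147,500. Additional: $37,000 × 30% = $11,100. Combined base = $147,500 + $11,100 = $158,600.
A deadly weapon other than a firearm was used (+$6,750 flat): $158,600 + $6,750 = $165,350.
Offense involved a minor victim (+$750 flat): $165,350 + $750 = $166,100.
$166,100 is within the $300,000 maximum.
$166,100 is at or above the $6,500 minimum.

$166,100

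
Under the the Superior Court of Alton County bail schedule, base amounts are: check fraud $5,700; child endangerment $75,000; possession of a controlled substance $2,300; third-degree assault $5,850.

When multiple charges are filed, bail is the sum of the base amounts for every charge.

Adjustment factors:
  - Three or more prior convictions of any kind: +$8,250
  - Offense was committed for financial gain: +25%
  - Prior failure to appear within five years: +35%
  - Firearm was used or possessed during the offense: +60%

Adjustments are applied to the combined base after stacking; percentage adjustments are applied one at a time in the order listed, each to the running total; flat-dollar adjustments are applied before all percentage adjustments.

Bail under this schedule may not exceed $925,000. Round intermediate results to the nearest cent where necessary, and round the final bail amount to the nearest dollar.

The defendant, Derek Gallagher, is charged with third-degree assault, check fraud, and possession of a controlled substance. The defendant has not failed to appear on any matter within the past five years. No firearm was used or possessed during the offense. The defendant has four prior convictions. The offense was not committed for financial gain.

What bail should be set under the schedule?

Base amounts from the schedule: third-degree assault $5,850; check fraud $5,700; possession of a controlled substance $2,300.
Stacking rule: sum of all bases. $5,850 + $5,700 + $2,300 = $13,850.
Three or more prior convictions of any kind (+$8,250 flat): $13,850 + $8,250 = $22,100.
$22,100 is within the $925,000 maximum.

$22,100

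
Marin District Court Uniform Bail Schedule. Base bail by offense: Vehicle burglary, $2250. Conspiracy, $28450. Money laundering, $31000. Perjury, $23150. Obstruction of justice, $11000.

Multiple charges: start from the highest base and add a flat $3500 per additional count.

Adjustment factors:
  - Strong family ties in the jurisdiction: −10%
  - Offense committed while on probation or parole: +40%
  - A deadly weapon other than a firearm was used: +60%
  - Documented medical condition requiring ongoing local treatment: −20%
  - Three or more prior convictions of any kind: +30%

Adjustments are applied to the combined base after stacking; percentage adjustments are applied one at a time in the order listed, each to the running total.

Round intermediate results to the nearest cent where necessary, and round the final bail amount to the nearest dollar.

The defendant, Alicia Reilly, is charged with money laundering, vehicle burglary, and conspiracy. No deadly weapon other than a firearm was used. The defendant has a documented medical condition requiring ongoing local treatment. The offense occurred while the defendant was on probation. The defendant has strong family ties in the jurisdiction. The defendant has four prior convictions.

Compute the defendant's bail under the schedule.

Base amounts from the schedule: money laundering $31000; vehicle burglary $2250; conspiracy $28450.
Stacking rule: highest base plus $3500 per additional charge. Highest is money laundering at $31000; 2 additional charges → +$7000. Combined base = $38000.
Strong family ties in the jurisdiction (−10%): $38000 × 0.9 = $34200.
Offense committed while on probation or parole (+40%): $34200 × 1.4 = $47880.
Documented medical condition requiring ongoing local treatment (−20%): $47880 × 0.8 = $38304.
Three or more prior convictions of any kind (+30%): $38304 × 1.3 = $49795.20.
Rounded to the nearest dollar: $49795.

$49795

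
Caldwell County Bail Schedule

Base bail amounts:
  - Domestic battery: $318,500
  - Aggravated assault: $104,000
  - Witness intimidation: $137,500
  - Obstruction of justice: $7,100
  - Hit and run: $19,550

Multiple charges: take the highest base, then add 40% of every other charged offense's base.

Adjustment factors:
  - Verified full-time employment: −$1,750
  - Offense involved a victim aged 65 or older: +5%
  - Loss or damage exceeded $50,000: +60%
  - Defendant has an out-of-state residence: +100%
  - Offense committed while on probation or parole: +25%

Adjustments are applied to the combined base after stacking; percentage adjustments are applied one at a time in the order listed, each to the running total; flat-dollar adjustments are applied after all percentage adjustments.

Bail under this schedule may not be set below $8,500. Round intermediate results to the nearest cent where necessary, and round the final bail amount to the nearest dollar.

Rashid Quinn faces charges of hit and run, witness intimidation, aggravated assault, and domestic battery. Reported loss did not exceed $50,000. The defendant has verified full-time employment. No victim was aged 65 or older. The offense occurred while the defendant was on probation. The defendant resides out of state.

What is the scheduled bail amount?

Base amounts from the schedule: hit and run $19,550; witness intimidation $137,500; aggravated assault $104,000; domestic battery $318,500.
Stacking rule: highest base plus 40% of each additional charge. Highest is domestic battery at $318,500. Additional: $19,550 × 40% = $7,820; $137,500 × 40% = $55,000; $104,000 × 40% = $41,600. Combined base = $318,500 + $104,420 = $422,920.
Defendant has an out-of-state residence (+100%): $422,920 × 2 = $845,840.
Offense committed while on probation or parole (+25%): $845,840 × 1.25 = $1,057,300.
Verified full-time employment (−$1,750 flat): $1,057,300 − $1,750 = $1,055,550.
$1,055,550 is at or above the $8,500 minimum.

$1,055,550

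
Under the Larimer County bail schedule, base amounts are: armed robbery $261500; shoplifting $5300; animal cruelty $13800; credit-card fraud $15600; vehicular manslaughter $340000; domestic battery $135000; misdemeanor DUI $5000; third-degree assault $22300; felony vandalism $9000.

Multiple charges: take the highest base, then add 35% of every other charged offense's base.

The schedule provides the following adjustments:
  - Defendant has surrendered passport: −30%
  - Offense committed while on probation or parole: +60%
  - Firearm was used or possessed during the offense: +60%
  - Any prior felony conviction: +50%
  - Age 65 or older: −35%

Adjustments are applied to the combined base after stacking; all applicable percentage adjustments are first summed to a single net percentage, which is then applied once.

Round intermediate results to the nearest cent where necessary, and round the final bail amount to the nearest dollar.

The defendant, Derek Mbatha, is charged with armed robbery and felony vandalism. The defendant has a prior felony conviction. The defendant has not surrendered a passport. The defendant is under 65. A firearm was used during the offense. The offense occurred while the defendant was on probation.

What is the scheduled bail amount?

$714555

Base amounts from the schedule: armed robbery $261500; felony vandalism $9000.
Stacking rule: highest base plus 35% of each additional charge. Highest is armed robbery at $261500. Additional: $9000 × 35% = $3150. Combined base = $261500 + $3150 = $264650.
Net percentage adjustment: +60% +60% +50% = +170%. $264650 × 2.7 = $714555.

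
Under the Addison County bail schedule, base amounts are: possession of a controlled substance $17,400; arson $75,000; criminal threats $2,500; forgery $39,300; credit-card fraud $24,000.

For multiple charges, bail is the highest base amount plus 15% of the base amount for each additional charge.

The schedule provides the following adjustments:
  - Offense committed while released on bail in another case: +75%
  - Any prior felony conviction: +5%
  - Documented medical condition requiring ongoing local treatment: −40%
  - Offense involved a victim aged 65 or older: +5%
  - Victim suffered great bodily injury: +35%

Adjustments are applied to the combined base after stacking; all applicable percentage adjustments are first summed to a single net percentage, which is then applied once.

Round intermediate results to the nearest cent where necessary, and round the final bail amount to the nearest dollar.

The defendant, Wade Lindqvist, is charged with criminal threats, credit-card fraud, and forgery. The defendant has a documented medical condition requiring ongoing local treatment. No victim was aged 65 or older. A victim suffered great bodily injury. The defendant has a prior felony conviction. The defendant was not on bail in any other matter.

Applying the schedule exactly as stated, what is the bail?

$43,275

Base amounts from the schedule: criminal threats $2,500; credit-card fraud $24,000; forgery $39,300.
Stacking rule: highest base plus 15% of each additional charge. Highest is forgery at $39,300. Additional: $2,500 × 15% = $375; $24,000 × 15% = $3,600. Combined base = $39,300 + $3,975 = $43,275.
Net percentage adjustment: +5% −40% +35% = +0%. $43,275 × 1 = $43,275.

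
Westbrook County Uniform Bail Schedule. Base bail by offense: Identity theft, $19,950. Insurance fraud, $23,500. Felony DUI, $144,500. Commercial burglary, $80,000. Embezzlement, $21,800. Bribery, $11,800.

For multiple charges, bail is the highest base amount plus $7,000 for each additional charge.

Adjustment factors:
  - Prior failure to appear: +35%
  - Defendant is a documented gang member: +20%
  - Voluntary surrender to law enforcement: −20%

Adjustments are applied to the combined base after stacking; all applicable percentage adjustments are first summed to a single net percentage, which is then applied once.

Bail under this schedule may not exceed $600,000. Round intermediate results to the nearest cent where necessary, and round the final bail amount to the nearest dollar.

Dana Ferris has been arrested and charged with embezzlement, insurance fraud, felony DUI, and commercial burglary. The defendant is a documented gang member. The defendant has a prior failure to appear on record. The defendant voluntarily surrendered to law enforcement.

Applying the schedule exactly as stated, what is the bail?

$223,425

Base amounts from the schedule: embezzlement $21,800; insurance fraud $23,500; felony DUI $144,500; commercial burglary $80,000.
Stacking rule: highest base plus $7,000 per additional charge. Highest is felony DUI at $144,500; 3 additional charges → +$21,000. Combined base = $165,500.
Net percentage adjustment: +35% +20% −20% = +35%. $165,500 × 1.35 = $223,425.
$223,425 is within the $600,000 maximum.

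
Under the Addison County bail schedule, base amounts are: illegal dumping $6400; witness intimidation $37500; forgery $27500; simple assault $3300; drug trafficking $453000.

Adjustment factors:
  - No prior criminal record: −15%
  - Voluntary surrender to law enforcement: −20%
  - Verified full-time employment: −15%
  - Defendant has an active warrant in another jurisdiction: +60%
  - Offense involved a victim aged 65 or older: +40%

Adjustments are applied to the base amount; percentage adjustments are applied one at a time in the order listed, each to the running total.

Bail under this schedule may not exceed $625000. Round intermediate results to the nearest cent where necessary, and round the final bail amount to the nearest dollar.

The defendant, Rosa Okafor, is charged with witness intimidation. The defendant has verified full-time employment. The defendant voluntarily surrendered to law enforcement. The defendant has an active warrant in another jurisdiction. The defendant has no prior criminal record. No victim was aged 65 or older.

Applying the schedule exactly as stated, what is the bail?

$34680

Base amounts from the schedule: witness intimidation $37500.
Single charge. Combined base = $37500.
No prior criminal record (−15%): $37500 × 0.85 = $31875.
Voluntary surrender to law enforcement (−20%): $31875 × 0.8 = $25500.
Verified full-time employment (−15%): $25500 × 0.85 = $21675.
Defendant has an active warrant in another jurisdiction (+60%): $21675 × 1.6 = $34680.
$34680 is within the $625000 maximum.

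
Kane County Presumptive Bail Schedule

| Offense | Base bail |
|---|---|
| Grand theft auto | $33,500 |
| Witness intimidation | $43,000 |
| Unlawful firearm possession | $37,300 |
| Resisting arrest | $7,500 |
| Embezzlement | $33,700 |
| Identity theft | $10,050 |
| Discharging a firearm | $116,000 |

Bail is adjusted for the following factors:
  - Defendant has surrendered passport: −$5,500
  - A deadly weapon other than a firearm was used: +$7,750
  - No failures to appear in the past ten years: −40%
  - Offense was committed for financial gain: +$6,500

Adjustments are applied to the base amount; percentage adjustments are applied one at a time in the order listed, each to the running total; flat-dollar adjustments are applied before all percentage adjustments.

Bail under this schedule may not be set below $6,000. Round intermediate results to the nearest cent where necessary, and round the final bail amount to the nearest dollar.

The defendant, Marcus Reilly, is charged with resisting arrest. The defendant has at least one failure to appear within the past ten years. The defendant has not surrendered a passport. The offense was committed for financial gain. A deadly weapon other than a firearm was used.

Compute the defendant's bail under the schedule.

$21,750

Base amounts from the schedule: resisting arrest $7,500.
Single charge. Combined base = $7,500.
A deadly weapon other than a firearm was used (+$7,750 flat): $7,500 + $7,750 = $15,250.
Offense was committed for financial gain (+$6,500 flat): $15,250 + $6,500 = $21,750.
$21,750 is at or above the $6,000 minimum.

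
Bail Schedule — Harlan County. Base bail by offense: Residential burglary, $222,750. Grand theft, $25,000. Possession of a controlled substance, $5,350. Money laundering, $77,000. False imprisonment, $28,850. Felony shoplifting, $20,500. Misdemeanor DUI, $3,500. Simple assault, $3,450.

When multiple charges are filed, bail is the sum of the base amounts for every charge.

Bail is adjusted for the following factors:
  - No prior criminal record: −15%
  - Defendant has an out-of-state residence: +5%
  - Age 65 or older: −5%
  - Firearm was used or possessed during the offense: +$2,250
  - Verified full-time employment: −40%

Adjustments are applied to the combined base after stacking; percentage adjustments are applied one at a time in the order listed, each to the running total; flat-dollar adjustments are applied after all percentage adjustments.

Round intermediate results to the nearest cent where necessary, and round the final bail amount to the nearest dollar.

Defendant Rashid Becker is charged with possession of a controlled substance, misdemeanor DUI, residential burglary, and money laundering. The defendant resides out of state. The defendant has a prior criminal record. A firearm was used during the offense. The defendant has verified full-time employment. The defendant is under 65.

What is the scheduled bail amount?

Base amounts from the schedule: possession of a controlled substance $5,350; misdemeanor DUI $3,500; residential burglary $222,750; money laundering $77,000.
Stacking rule: sum of all bases. $5,350 + $3,500 + $222,750 + $77,000 = $308,600.
Defendant has an out-of-state residence (+5%): $308,600 × 1.05 = $324,030.
Verified full-time employment (−40%): $324,030 × 0.6 = $194,418.
Firearm was used or possessed during the offense (+$2,250 flat): $194,418 + $2,250 = $196,668.

$196,668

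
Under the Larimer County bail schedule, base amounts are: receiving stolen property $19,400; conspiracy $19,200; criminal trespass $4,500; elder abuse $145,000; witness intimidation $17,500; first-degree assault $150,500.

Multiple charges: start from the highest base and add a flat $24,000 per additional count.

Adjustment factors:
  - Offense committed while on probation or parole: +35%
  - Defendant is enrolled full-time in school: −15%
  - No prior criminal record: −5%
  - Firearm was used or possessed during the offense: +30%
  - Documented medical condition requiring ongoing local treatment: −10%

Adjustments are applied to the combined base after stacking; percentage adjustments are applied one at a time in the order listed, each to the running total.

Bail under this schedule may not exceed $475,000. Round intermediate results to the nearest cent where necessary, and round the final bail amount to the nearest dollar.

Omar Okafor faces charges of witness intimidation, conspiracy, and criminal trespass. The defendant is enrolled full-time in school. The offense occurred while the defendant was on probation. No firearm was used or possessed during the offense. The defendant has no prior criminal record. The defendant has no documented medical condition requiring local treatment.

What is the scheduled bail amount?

Base amounts from the schedule: witness intimidation $17,500; conspiracy $19,200; criminal trespass $4,500.
Stacking rule: highest base plus $24,000 per additional charge. Highest is conspiracy at $19,200; 2 additional charges → +$48,000. Combined base = $67,200.
Offense committed while on probation or parole (+35%): $67,200 × 1.35 = $90,720.
Defendant is enrolled full-time in school (−15%): $90,720 × 0.85 = $77,112.
No prior criminal record (−5%): $77,112 × 0.95 = $73,256.40.
$73,256.40 is within the $475,000 maximum.
Rounded to the nearest dollar: $73,256.

$73,256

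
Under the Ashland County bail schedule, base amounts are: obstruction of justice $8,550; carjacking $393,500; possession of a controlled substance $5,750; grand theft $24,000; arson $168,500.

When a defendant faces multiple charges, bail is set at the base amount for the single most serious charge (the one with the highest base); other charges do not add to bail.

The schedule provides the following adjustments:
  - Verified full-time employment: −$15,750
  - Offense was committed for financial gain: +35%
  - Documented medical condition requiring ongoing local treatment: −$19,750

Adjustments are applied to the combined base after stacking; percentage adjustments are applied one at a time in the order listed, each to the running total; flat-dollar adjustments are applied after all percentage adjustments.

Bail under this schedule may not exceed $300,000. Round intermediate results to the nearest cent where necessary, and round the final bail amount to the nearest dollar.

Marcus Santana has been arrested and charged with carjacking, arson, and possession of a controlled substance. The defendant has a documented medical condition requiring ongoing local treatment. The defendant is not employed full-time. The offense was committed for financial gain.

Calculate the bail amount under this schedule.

$300,000

Base amounts from the schedule: carjacking $393,500; arson $168,500; possession of a controlled substance $5,750.
Stacking rule: use the highest base only. Highest is carjacking at $393,500. Combined base = $393,500.
Offense was committed for financial gain (+35%): $393,500 × 1.35 = $531,225.
Documented medical condition requiring ongoing local treatment (−$19,750 flat): $531,225 − $19,750 = $511,475.
Result $511,475 exceeds the maximum of $300,000; bail is capped at $300,000.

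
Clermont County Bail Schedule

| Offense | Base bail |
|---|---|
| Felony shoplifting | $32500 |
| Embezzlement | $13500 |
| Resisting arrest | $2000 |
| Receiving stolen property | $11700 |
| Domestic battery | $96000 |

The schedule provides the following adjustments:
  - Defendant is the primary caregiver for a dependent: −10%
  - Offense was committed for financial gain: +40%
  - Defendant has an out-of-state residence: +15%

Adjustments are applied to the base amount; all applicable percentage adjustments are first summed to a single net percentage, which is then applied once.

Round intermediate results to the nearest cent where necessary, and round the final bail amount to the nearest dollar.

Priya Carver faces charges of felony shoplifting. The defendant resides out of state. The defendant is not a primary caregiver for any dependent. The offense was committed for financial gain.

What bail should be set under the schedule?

Base amounts from the schedule: felony shoplifting $32500.
Single charge. Combined base = $32500.
Net percentage adjustment: +40% +15% = +55%. $32500 × 1.55 = $50375.

$50375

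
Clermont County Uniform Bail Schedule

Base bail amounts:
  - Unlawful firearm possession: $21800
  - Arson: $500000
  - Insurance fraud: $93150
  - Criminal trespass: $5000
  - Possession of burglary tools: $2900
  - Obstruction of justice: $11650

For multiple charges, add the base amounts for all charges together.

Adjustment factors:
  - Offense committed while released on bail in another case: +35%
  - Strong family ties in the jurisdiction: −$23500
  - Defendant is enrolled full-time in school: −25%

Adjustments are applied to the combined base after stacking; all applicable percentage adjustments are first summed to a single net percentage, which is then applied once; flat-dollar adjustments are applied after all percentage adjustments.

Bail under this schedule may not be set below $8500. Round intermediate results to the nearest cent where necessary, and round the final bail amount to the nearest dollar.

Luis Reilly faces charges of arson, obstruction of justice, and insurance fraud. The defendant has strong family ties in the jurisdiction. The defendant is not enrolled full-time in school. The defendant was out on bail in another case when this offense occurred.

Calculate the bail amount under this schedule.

$792980

Base amounts from the schedule: arson $500000; obstruction of justice $11650; insurance fraud $93150.
Stacking rule: sum of all bases. $500000 + $11650 + $93150 = $604800.
Offense committed while released on bail in another case (+35%): $604800 × 1.35 = $816480.
Strong family ties in the jurisdiction (−$23500 flat): $816480 − $23500 = $792980.
$792980 is at or above the $8500 minimum.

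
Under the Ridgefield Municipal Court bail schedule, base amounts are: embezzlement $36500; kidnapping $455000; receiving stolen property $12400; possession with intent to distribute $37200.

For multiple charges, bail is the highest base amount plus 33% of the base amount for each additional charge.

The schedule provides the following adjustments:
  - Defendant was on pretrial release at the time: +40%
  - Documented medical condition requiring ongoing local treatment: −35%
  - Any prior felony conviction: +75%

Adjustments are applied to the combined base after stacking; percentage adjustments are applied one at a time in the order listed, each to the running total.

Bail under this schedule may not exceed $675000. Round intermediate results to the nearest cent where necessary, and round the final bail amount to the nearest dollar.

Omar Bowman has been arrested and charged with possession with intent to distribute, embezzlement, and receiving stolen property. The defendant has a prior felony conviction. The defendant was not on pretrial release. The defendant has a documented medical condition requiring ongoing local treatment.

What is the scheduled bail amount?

Base amounts from the schedule: possession with intent to distribute $37200; embezzlement $36500; receiving stolen property $12400.
Stacking rule: highest base plus 33% of each additional charge. Highest is possession with intent to distribute at $37200. Additional: $36500 × 33% = $12045; $12400 × 33% = $4092. Combined base = $37200 + $16137 = $53337.
Documented medical condition requiring ongoing local treatment (−35%): $53337 × 0.65 = $34669.05.
Any prior felony conviction (+75%): $34669.05 × 1.75 = $60670.84.
$60670.84 is within the $675000 maximum.
Rounded to the nearest dollar: $60671.

$60671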